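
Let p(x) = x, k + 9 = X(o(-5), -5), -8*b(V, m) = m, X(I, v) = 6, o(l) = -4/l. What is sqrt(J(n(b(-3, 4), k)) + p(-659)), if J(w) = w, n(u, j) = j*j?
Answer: 5*I*sqrt(26) ≈ 25.495*I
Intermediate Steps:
b(V, m) = -m/8
k = -3 (k = -9 + 6 = -3)
n(u, j) = j**2
sqrt(J(n(b(-3, 4), k)) + p(-659)) = sqrt((-3)**2 - 659) = sqrt(9 - 659) = sqrt(-650) = 5*I*sqrt(26)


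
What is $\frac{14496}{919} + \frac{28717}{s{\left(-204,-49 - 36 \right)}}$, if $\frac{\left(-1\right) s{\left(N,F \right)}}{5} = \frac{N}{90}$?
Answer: $\frac{79665633}{31246} \approx 2549.6$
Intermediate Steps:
$s{\left(N,F \right)} = - \frac{N}{18}$ ($s{\left(N,F \right)} = - 5 \frac{N}{90} = - \frac{N}{18}$)
$\frac{14496}{919} + \frac{28717}{s{\left(-204,-49 - 36 \right)}} = \frac{14496}{919} + \frac{28717}{\left(- \frac{1}{18}\right) \left(-204\right)} = 14496 \cdot \frac{1}{919} + \frac{28717}{\frac{34}{3}} = \frac{14496}{919} + 28717 \cdot \frac{3}{34} = \frac{14496}{919} + \frac{86151}{34} = \frac{79665633}{31246}$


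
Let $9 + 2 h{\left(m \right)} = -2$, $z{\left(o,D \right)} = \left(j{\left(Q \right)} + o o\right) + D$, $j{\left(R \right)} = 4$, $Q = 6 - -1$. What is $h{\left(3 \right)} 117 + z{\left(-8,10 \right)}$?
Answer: $- \frac{1131}{2} \approx -565.5$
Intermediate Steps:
$Q = 7$ ($Q = 6 + 1 = 7$)
$z{\left(o,D \right)} = 4 + D + o^{2}$ ($z{\left(o,D \right)} = \left(4 + o o\right) + D = \left(4 + o^{2}\right) + D = 4 + D + o^{2}$)
$h{\left(m \right)} = - \frac{11}{2}$ ($h{\left(m \right)} = - \frac{9}{2} + \frac{1}{2} \left(-2\right) = - \frac{9}{2} - 1 = - \frac{11}{2}$)
$h{\left(3 \right)} 117 + z{\left(-8,10 \right)} = \left(- \frac{11}{2}\right) 117 + \left(4 + 10 + \left(-8\right)^{2}\right) = - \frac{1287}{2} + \left(4 + 10 + 64\right) = - \frac{1287}{2} + 78 = - \frac{1131}{2}$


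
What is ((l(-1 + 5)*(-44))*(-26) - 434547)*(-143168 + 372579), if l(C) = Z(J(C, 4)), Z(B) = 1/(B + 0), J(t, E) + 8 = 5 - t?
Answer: -99727354129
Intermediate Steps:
J(t, E) = -3 - t (J(t, E) = -8 + (5 - t) = -3 - t)
Z(B) = 1/B
l(C) = 1/(-3 - C)
((l(-1 + 5)*(-44))*(-26) - 434547)*(-143168 + 372579) = ((-1/(3 + (-1 + 5))*(-44))*(-26) - 434547)*(-143168 + 372579) = ((-1/(3 + 4)*(-44))*(-26) - 434547)*229411 = ((-1/7*(-44))*(-26) - 434547)*229411 = ((-1*⅐*(-44))*(-26) - 434547)*229411 = (-⅐*(-44)*(-26) - 434547)*229411 = ((44/7)*(-26) - 434547)*229411 = (-1144/7 - 434547)*229411 = -3042973/7*229411 = -99727354129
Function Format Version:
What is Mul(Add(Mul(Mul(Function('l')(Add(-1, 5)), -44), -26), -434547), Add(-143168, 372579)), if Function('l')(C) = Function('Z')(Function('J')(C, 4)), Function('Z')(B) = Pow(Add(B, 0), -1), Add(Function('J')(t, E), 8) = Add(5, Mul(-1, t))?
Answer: -99727354129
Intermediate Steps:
Function('J')(t, E) = Add(-3, Mul(-1, t)) (Function('J')(t, E) = Add(-8, Add(5, Mul(-1, t))) = Add(-3, Mul(-1, t)))
Function('Z')(B) = Pow(B, -1)
Function('l')(C) = Pow(Add(-3, Mul(-1, C)), -1)
Mul(Add(Mul(Mul(Function('l')(Add(-1, 5)), -44), -26), -434547), Add(-143168, 372579)) = Mul(Add(Mul(Mul(Mul(-1, Pow(Add(3, Add(-1, 5)), -1)), -44), -26), -434547), Add(-143168, 372579)) = Mul(Add(Mul(Mul(Mul(-1, Pow(Add(3, 4), -1)), -44), -26), -434547), 229411) = Mul(Add(Mul(Mul(Mul(-1, Pow(7, -1)), -44), -26), -434547), 229411) = Mul(Add(Mul(Mul(Mul(-1, Rational(1, 7)), -44), -26), -434547), 229411) = Mul(Add(Mul(Mul(Rational(-1, 7), -44), -26), -434547), 229411) = Mul(Add(Mul(Rational(44, 7), -26), -434547), 229411) = Mul(Add(Rational(-1144, 7), -434547), 229411) = Mul(Rational(-3042973, 7), 229411) = -99727354129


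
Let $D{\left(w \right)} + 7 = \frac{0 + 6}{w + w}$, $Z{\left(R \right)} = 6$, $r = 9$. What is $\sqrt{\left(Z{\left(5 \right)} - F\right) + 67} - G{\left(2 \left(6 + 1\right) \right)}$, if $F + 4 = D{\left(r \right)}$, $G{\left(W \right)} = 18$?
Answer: $-18 + \frac{\sqrt{753}}{3} \approx -8.8531$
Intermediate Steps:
$D{\left(w \right)} = -7 + \frac{3}{w}$ ($D{\left(w \right)} = -7 + \frac{0 + 6}{w + w} = -7 + \frac{6}{2 w} = -7 + 6 \frac{1}{2 w} = -7 + \frac{3}{w}$)
$F = - \frac{32}{3}$ ($F = -4 - \left(7 - \frac{3}{9}\right) = -4 + \left(-7 + 3 \cdot \frac{1}{9}\right) = -4 + \left(-7 + \frac{1}{3}\right) = -4 - \frac{20}{3} = - \frac{32}{3} \approx -10.667$)
$\sqrt{\left(Z{\left(5 \right)} - F\right) + 67} - G{\left(2 \left(6 + 1\right) \right)} = \sqrt{\left(6 - - \frac{32}{3}\right) + 67} - 18 = \sqrt{\left(6 + \frac{32}{3}\right) + 67} - 18 = \sqrt{\frac{50}{3} + 67} - 18 = \sqrt{\frac{251}{3}} - 18 = \frac{\sqrt{753}}{3} - 18 = -18 + \frac{\sqrt{753}}{3}$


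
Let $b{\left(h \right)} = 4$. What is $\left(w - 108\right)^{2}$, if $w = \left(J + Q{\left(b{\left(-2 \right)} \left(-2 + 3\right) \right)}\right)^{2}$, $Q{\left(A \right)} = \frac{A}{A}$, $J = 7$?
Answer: $1936$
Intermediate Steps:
$Q{\left(A \right)} = 1$
$w = 64$ ($w = \left(7 + 1\right)^{2} = 8^{2} = 64$)
$\left(w - 108\right)^{2} = \left(64 - 108\right)^{2} = \left(-44\right)^{2} = 1936$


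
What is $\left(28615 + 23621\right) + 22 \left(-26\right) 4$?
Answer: $49948$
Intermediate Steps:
$\left(28615 + 23621\right) + 22 \left(-26\right) 4 = 52236 - 2288 = 49948$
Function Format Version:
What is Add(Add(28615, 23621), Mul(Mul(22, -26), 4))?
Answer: 49948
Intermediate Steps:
Add(Add(28615, 23621), Mul(Mul(22, -26), 4)) = Add(52236, Mul(-572, 4)) = Add(52236, -2288) = 49948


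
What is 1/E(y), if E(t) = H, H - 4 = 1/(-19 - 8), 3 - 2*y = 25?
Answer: 27/107 ≈ 0.25234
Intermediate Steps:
y = -11 (y = 3/2 - ½*25 = 3/2 - 25/2 = -11)
H = 107/27 (H = 4 + 1/(-19 - 8) = 4 + 1/(-27) = 4 - 1/27 = 107/27 ≈ 3.9630)
E(t) = 107/27
1/E(y) = 1/(107/27) = 27/107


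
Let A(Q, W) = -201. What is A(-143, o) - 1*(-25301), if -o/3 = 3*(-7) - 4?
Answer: 25100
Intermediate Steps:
o = 75 (o = -3*(3*(-7) - 4) = -3*(-21 - 4) = -3*(-25) = 75)
A(-143, o) - 1*(-25301) = -201 - 1*(-25301) = -201 + 25301 = 25100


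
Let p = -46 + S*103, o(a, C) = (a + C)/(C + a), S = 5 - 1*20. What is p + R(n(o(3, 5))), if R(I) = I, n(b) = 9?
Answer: -1582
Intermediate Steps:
S = -15 (S = 5 - 20 = -15)
o(a, C) = 1 (o(a, C) = (C + a)/(C + a) = 1)
p = -1591 (p = -46 - 15*103 = -46 - 1545 = -1591)
p + R(n(o(3, 5))) = -1591 + 9 = -1582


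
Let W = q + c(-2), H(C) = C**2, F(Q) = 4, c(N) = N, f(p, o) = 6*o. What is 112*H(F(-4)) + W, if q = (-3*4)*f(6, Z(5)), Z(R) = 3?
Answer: 1574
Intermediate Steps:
q = -216 (q = (-3*4)*(6*3) = -12*18 = -216)
W = -218 (W = -216 - 2 = -218)
112*H(F(-4)) + W = 112*4**2 - 218 = 112*16 - 218 = 1792 - 218 = 1574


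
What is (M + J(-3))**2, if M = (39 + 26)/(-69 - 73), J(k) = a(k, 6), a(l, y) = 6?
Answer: 619369/20164 ≈ 30.717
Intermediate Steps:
J(k) = 6
M = -65/142 (M = 65/(-142) = 65*(-1/142) = -65/142 ≈ -0.45775)
(M + J(-3))**2 = (-65/142 + 6)**2 = (787/142)**2 = 619369/20164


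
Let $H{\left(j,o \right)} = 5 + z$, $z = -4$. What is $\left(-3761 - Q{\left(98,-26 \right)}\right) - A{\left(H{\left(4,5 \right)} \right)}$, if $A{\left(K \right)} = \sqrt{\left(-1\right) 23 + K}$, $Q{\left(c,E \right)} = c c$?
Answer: $-13365 - i \sqrt{22} \approx -13365.0 - 4.6904 i$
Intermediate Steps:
$H{\left(j,o \right)} = 1$ ($H{\left(j,o \right)} = 5 - 4 = 1$)
$Q{\left(c,E \right)} = c^{2}$
$A{\left(K \right)} = \sqrt{-23 + K}$
$\left(-3761 - Q{\left(98,-26 \right)}\right) - A{\left(H{\left(4,5 \right)} \right)} = \left(-3761 - 98^{2}\right) - \sqrt{-23 + 1} = \left(-3761 - 9604\right) - \sqrt{-22} = \left(-3761 - 9604\right) - i \sqrt{22} = -13365 - i \sqrt{22}$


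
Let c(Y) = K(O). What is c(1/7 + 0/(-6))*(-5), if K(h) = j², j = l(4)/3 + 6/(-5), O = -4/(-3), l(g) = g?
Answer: -4/45 ≈ -0.088889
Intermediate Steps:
O = 4/3 (O = -4*(-⅓) = 4/3 ≈ 1.3333)
j = 2/15 (j = 4/3 + 6/(-5) = 4*(⅓) + 6*(-⅕) = 4/3 - 6/5 = 2/15 ≈ 0.13333)
K(h) = 4/225 (K(h) = (2/15)² = 4/225)
c(Y) = 4/225
c(1/7 + 0/(-6))*(-5) = (4/225)*(-5) = -4/45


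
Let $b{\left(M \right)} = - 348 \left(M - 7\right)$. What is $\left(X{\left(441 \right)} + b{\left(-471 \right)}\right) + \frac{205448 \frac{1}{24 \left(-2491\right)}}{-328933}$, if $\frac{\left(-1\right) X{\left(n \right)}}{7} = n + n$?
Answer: $\frac{393716489238211}{2458116309} \approx 1.6017 \cdot 10^{5}$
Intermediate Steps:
$X{\left(n \right)} = - 14 n$ ($X{\left(n \right)} = - 7 \left(n + n\right) = - 7 \cdot 2 n = - 14 n$)
$b{\left(M \right)} = 2436 - 348 M$ ($b{\left(M \right)} = - 348 \left(-7 + M\right) = 2436 - 348 M$)
$\left(X{\left(441 \right)} + b{\left(-471 \right)}\right) + \frac{205448 \frac{1}{24 \left(-2491\right)}}{-328933} = \left(\left(-14\right) 441 + \left(2436 - -163908\right)\right) + \frac{205448 \frac{1}{24 \left(-2491\right)}}{-328933} = \left(-6174 + \left(2436 + 163908\right)\right) + \frac{205448}{-59784} \left(- \frac{1}{328933}\right) = \left(-6174 + 166344\right) + 205448 \left(- \frac{1}{59784}\right) \left(- \frac{1}{328933}\right) = 160170 - - \frac{25681}{2458116309} = 160170 + \frac{25681}{2458116309} = \frac{393716489238211}{2458116309}$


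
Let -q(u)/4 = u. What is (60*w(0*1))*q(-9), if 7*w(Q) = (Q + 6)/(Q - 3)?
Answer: -4320/7 ≈ -617.14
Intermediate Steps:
q(u) = -4*u
w(Q) = (6 + Q)/(7*(-3 + Q)) (w(Q) = ((Q + 6)/(Q - 3))/7 = ((6 + Q)/(-3 + Q))/7 = (6 + Q)/(7*(-3 + Q)))
(60*w(0*1))*q(-9) = (60*((6 + 0*1)/(7*(-3 + 0*1))))*(-4*(-9)) = (60*((6 + 0)/(7*(-3 + 0))))*36 = (60*((⅐)*6/(-3)))*36 = (60*((⅐)*(-⅓)*6))*36 = (60*(-2/7))*36 = -120/7*36 = -4320/7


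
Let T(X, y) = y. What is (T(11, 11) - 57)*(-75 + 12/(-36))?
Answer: 10396/3 ≈ 3465.3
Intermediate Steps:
(T(11, 11) - 57)*(-75 + 12/(-36)) = (11 - 57)*(-75 + 12/(-36)) = -46*(-75 + 12*(-1/36)) = -46*(-75 - ⅓) = -46*(-226/3) = 10396/3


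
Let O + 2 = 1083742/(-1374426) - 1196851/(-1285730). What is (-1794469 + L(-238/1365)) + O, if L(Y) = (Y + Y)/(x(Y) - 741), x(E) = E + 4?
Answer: -227919973472207285580073/127012357187567010 ≈ -1.7945e+6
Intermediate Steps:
x(E) = 4 + E
L(Y) = 2*Y/(-737 + Y) (L(Y) = (Y + Y)/((4 + Y) - 741) = (2*Y)/(-737 + Y) = 2*Y/(-737 + Y))
O = -1641348975547/883570370490 (O = -2 + (1083742/(-1374426) - 1196851/(-1285730)) = -2 + (1083742*(-1/1374426) - 1196851*(-1/1285730)) = -2 + (-541871/687213 + 1196851/1285730) = -2 + 125791765433/883570370490 = -1641348975547/883570370490 ≈ -1.8576)
(-1794469 + L(-238/1365)) + O = (-1794469 + 2*(-238/1365)/(-737 - 238/1365)) - 1641348975547/883570370490 = (-1794469 + 2*(-238*1/1365)/(-737 - 238*1/1365)) - 1641348975547/883570370490 = (-1794469 + 2*(-34/195)/(-737 - 34/195)) - 1641348975547/883570370490 = (-1794469 + 2*(-34/195)/(-143749/195)) - 1641348975547/883570370490 = (-1794469 + 2*(-34/195)*(-195/143749)) - 1641348975547/883570370490 = (-1794469 + 68/143749) - 1641348975547/883570370490 = -257953124213/143749 - 1641348975547/883570370490 = -227919973472207285580073/127012357187567010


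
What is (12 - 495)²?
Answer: 233289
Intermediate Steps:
(12 - 495)² = (-483)² = 233289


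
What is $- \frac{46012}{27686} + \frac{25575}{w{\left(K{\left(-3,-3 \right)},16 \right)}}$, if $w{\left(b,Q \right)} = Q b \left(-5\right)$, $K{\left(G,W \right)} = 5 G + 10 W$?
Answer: $\frac{3616175}{664464} \approx 5.4422$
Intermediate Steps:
$w{\left(b,Q \right)} = - 5 Q b$
$- \frac{46012}{27686} + \frac{25575}{w{\left(K{\left(-3,-3 \right)},16 \right)}} = - \frac{46012}{27686} + \frac{25575}{\left(-5\right) 16 \left(5 \left(-3\right) + 10 \left(-3\right)\right)} = \left(-46012\right) \frac{1}{27686} + \frac{25575}{\left(-5\right) 16 \left(-15 - 30\right)} = - \frac{23006}{13843} + \frac{25575}{\left(-5\right) 16 \left(-45\right)} = - \frac{23006}{13843} + \frac{25575}{3600} = - \frac{23006}{13843} + 25575 \cdot \frac{1}{3600} = - \frac{23006}{13843} + \frac{341}{48} = \frac{3616175}{664464}$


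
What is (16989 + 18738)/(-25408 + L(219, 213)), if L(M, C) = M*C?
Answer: 35727/21239 ≈ 1.6821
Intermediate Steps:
L(M, C) = C*M
(16989 + 18738)/(-25408 + L(219, 213)) = (16989 + 18738)/(-25408 + 213*219) = 35727/(-25408 + 46647) = 35727/21239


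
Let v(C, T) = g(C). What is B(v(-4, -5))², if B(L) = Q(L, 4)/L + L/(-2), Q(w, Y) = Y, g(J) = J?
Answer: 1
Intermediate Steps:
v(C, T) = C
B(L) = 4/L - L/2 (B(L) = 4/L + L/(-2) = 4/L + L*(-½) = 4/L - L/2)
B(v(-4, -5))² = (4/(-4) - ½*(-4))² = (4*(-¼) + 2)² = (-1 + 2)² = 1² = 1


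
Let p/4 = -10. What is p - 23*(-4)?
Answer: 52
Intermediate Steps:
p = -40 (p = 4*(-10) = -40)
p - 23*(-4) = -40 - 23*(-4) = -40 + 92 = 52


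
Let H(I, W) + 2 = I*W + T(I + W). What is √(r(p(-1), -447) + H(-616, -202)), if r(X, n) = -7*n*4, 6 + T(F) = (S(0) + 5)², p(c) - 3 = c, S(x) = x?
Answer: √136965 ≈ 370.09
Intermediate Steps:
p(c) = 3 + c
T(F) = 19 (T(F) = -6 + (0 + 5)² = -6 + 5² = -6 + 25 = 19)
r(X, n) = -28*n
H(I, W) = 17 + I*W (H(I, W) = -2 + (I*W + 19) = -2 + (19 + I*W) = 17 + I*W)
√(r(p(-1), -447) + H(-616, -202)) = √(-28*(-447) + (17 - 616*(-202))) = √(12516 + (17 + 124432)) = √(12516 + 124449) = √136965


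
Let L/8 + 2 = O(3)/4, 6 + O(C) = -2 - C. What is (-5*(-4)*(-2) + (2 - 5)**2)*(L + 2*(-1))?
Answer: 1240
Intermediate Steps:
O(C) = -8 - C (O(C) = -6 + (-2 - C) = -8 - C)
L = -38 (L = -16 + 8*((-8 - 1*3)/4) = -16 + 8*((-8 - 3)*(1/4)) = -16 + 8*(-11*1/4) = -16 + 8*(-11/4) = -16 - 22 = -38)
(-5*(-4)*(-2) + (2 - 5)**2)*(L + 2*(-1)) = (-5*(-4)*(-2) + (2 - 5)**2)*(-38 + 2*(-1)) = (20*(-2) + (-3)**2)*(-38 - 2) = (-40 + 9)*(-40) = -31*(-40) = 1240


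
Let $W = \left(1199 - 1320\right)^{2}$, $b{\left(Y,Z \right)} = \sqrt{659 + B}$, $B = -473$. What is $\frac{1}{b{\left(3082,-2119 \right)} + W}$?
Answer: $\frac{14641}{214358695} - \frac{\sqrt{186}}{214358695} \approx 6.8238 \cdot 10^{-5}$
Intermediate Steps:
$b{\left(Y,Z \right)} = \sqrt{186}$ ($b{\left(Y,Z \right)} = \sqrt{659 - 473} = \sqrt{186}$)
$W = 14641$ ($W = \left(-121\right)^{2} = 14641$)
$\frac{1}{b{\left(3082,-2119 \right)} + W} = \frac{1}{\sqrt{186} + 14641} = \frac{1}{14641 + \sqrt{186}}$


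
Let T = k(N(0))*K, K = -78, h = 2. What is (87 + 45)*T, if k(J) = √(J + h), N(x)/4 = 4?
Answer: -30888*√2 ≈ -43682.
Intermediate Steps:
N(x) = 16 (N(x) = 4*4 = 16)
k(J) = √(2 + J) (k(J) = √(J + 2) = √(2 + J))
T = -234*√2 (T = √(2 + 16)*(-78) = √18*(-78) = (3*√2)*(-78) = -234*√2 ≈ -330.93)
(87 + 45)*T = (87 + 45)*(-234*√2) = 132*(-234*√2) = -30888*√2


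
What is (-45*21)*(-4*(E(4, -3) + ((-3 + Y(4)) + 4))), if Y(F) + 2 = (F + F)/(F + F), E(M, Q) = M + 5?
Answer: 34020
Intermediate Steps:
E(M, Q) = 5 + M
Y(F) = -1 (Y(F) = -2 + (F + F)/(F + F) = -2 + (2*F)/((2*F)) = -2 + (2*F)*(1/(2*F)) = -2 + 1 = -1)
(-45*21)*(-4*(E(4, -3) + ((-3 + Y(4)) + 4))) = (-45*21)*(-4*((5 + 4) + ((-3 - 1) + 4))) = -(-3780)*(9 + (-4 + 4)) = -(-3780)*(9 + 0) = -(-3780)*9 = -945*(-36) = 34020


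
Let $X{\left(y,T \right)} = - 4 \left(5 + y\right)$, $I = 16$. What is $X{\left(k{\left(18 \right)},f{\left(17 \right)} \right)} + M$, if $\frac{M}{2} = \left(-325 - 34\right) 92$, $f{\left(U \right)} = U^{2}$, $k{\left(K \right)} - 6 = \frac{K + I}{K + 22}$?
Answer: $- \frac{330517}{5} \approx -66103.0$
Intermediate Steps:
$k{\left(K \right)} = 6 + \frac{16 + K}{22 + K}$ ($k{\left(K \right)} = 6 + \frac{K + 16}{K + 22} = 6 + \frac{16 + K}{22 + K}$)
$X{\left(y,T \right)} = -20 - 4 y$
$M = -66056$ ($M = 2 \left(-325 - 34\right) 92 = 2 \left(\left(-359\right) 92\right) = 2 \left(-33028\right) = -66056$)
$X{\left(k{\left(18 \right)},f{\left(17 \right)} \right)} + M = \left(-20 - 4 \frac{148 + 7 \cdot 18}{22 + 18}\right) - 66056 = \left(-20 - 4 \frac{148 + 126}{40}\right) - 66056 = \left(-20 - 4 \cdot \frac{1}{40} \cdot 274\right) - 66056 = \left(-20 - \frac{137}{5}\right) - 66056 = - \frac{237}{5} - 66056 = - \frac{330517}{5}$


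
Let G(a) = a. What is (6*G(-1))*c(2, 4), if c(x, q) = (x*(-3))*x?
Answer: 72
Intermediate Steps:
c(x, q) = -3*x**2 (c(x, q) = (-3*x)*x = -3*x**2)
(6*G(-1))*c(2, 4) = (6*(-1))*(-3*2**2) = -(-18)*4 = -6*(-12) = 72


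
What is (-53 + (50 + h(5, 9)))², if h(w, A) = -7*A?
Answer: 4356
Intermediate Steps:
(-53 + (50 + h(5, 9)))² = (-53 + (50 - 7*9))² = (-53 + (50 - 63))² = (-53 - 13)² = (-66)² = 4356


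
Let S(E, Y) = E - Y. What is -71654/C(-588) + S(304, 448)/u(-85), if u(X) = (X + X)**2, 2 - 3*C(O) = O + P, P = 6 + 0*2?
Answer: -776560737/2109700 ≈ -368.09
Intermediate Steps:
P = 6 (P = 6 + 0 = 6)
C(O) = -4/3 - O/3 (C(O) = 2/3 - (O + 6)/3 = 2/3 - (6 + O)/3 = 2/3 + (-2 - O/3) = -4/3 - O/3)
u(X) = 4*X**2 (u(X) = (2*X)**2 = 4*X**2)
-71654/C(-588) + S(304, 448)/u(-85) = -71654/(-4/3 - 1/3*(-588)) + (304 - 1*448)/((4*(-85)**2)) = -71654/(-4/3 + 196) + (304 - 448)/((4*7225)) = -71654/584/3 - 144/28900 = -71654*3/584 - 144*1/28900 = -107481/292 - 36/7225 = -776560737/2109700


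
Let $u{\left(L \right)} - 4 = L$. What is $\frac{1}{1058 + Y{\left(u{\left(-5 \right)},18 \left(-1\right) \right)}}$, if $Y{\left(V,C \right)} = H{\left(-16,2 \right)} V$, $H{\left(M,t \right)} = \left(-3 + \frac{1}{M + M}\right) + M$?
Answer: $\frac{32}{34465} \approx 0.00092848$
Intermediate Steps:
$u{\left(L \right)} = 4 + L$
$H{\left(M,t \right)} = -3 + M + \frac{1}{2 M}$ ($H{\left(M,t \right)} = \left(-3 + \frac{1}{2 M}\right) + M = -3 + M + \frac{1}{2 M}$)
$Y{\left(V,C \right)} = - \frac{609 V}{32}$ ($Y{\left(V,C \right)} = \left(-3 - 16 + \frac{1}{2 \left(-16\right)}\right) V = \left(-3 - 16 + \frac{1}{2} \left(- \frac{1}{16}\right)\right) V = \left(-3 - 16 - \frac{1}{32}\right) V = - \frac{609 V}{32}$)
$\frac{1}{1058 + Y{\left(u{\left(-5 \right)},18 \left(-1\right) \right)}} = \frac{1}{1058 - \frac{609 \left(4 - 5\right)}{32}} = \frac{1}{1058 - - \frac{609}{32}} = \frac{1}{1058 + \frac{609}{32}} = \frac{1}{\frac{34465}{32}} = \frac{32}{34465}$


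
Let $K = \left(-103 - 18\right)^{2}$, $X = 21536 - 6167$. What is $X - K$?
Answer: $728$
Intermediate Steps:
$X = 15369$ ($X = 21536 - 6167 = 15369$)
$K = 14641$ ($K = \left(-121\right)^{2} = 14641$)
$X - K = 15369 - 14641 = 728$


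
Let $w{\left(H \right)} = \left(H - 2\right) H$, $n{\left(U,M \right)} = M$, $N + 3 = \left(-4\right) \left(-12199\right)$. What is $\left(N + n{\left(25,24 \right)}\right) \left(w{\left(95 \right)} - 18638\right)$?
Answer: $-478553051$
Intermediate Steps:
$N = 48793$ ($N = -3 - -48796 = -3 + 48796 = 48793$)
$w{\left(H \right)} = H \left(-2 + H\right)$ ($w{\left(H \right)} = \left(-2 + H\right) H = H \left(-2 + H\right)$)
$\left(N + n{\left(25,24 \right)}\right) \left(w{\left(95 \right)} - 18638\right) = \left(48793 + 24\right) \left(95 \left(-2 + 95\right) - 18638\right) = 48817 \left(95 \cdot 93 - 18638\right) = 48817 \left(8835 - 18638\right) = 48817 \left(-9803\right) = -478553051$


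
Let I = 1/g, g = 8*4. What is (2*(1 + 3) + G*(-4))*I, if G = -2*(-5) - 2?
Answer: -¾ ≈ -0.75000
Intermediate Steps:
g = 32
G = 8 (G = 10 - 2 = 8)
I = 1/32 ≈ 0.031250
(2*(1 + 3) + G*(-4))*I = (2*(1 + 3) + 8*(-4))*(1/32) = (2*4 - 32)*(1/32) = (8 - 32)*(1/32) = -24*1/32 = -¾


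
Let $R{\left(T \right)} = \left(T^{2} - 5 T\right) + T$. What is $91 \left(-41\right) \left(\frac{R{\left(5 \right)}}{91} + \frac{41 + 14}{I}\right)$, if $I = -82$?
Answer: $\frac{4595}{2} \approx 2297.5$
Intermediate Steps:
$R{\left(T \right)} = T^{2} - 4 T$
$91 \left(-41\right) \left(\frac{R{\left(5 \right)}}{91} + \frac{41 + 14}{I}\right) = 91 \left(-41\right) \left(\frac{5 \left(-4 + 5\right)}{91} + \frac{41 + 14}{-82}\right) = - 3731 \left(5 \cdot 1 \cdot \frac{1}{91} + 55 \left(- \frac{1}{82}\right)\right) = - 3731 \left(5 \cdot \frac{1}{91} - \frac{55}{82}\right) = - 3731 \left(\frac{5}{91} - \frac{55}{82}\right) = \left(-3731\right) \left(- \frac{4595}{7462}\right) = \frac{4595}{2}$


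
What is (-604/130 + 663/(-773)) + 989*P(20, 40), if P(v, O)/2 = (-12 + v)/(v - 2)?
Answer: 395049571/452205 ≈ 873.61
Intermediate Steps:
P(v, O) = 2*(-12 + v)/(-2 + v) (P(v, O) = 2*((-12 + v)/(v - 2)) = 2*((-12 + v)/(-2 + v)) = 2*(-12 + v)/(-2 + v))
(-604/130 + 663/(-773)) + 989*P(20, 40) = (-604/130 + 663/(-773)) + 989*(2*(-12 + 20)/(-2 + 20)) = (-604*1/130 + 663*(-1/773)) + 989*(2*8/18) = (-302/65 - 663/773) + 989*(2*(1/18)*8) = -276541/50245 + 989*(8/9) = -276541/50245 + 7912/9 = 395049571/452205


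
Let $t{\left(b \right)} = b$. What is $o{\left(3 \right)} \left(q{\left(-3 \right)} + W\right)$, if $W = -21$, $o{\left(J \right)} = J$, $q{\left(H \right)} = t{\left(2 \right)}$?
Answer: $-57$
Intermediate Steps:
$q{\left(H \right)} = 2$
$o{\left(3 \right)} \left(q{\left(-3 \right)} + W\right) = 3 \left(2 - 21\right) = 3 \left(-19\right) = -57$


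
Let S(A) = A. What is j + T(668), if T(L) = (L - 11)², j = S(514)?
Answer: 432163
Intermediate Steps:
j = 514
T(L) = (-11 + L)²
j + T(668) = 514 + (-11 + 668)² = 514 + 657² = 514 + 431649 = 432163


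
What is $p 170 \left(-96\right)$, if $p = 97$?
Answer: $-1583040$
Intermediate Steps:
$p 170 \left(-96\right) = 97 \cdot 170 \left(-96\right) = 16490 \left(-96\right) = -1583040$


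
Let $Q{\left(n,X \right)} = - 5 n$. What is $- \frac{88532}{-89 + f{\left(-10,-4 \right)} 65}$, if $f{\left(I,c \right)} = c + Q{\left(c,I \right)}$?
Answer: $- \frac{88532}{951} \approx -93.094$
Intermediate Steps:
$Q{\left(n,X \right)} = - 5 n$
$f{\left(I,c \right)} = - 4 c$ ($f{\left(I,c \right)} = c - 5 c = - 4 c$)
$- \frac{88532}{-89 + f{\left(-10,-4 \right)} 65} = - \frac{88532}{-89 + \left(-4\right) \left(-4\right) 65} = - \frac{88532}{-89 + 16 \cdot 65} = - \frac{88532}{-89 + 1040} = - \frac{88532}{951}$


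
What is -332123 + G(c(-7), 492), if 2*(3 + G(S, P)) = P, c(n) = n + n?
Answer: -331880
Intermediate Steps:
c(n) = 2*n
G(S, P) = -3 + P/2
-332123 + G(c(-7), 492) = -332123 + (-3 + (½)*492) = -332123 + (-3 + 246) = -332123 + 243 = -331880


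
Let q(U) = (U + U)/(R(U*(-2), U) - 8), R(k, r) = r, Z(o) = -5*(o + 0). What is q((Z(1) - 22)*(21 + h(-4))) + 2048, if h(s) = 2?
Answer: 1289434/629 ≈ 2050.0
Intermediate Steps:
Z(o) = -5*o
q(U) = 2*U/(-8 + U) (q(U) = (U + U)/(U - 8) = (2*U)/(-8 + U) = 2*U/(-8 + U))
q((Z(1) - 22)*(21 + h(-4))) + 2048 = 2*((-5*1 - 22)*(21 + 2))/(-8 + (-5*1 - 22)*(21 + 2)) + 2048 = 2*((-5 - 22)*23)/(-8 + (-5 - 22)*23) + 2048 = 2*(-27*23)/(-8 - 27*23) + 2048 = 2*(-621)/(-8 - 621) + 2048 = 2*(-621)/(-629) + 2048 = 2*(-621)*(-1/629) + 2048 = 1242/629 + 2048 = 1289434/629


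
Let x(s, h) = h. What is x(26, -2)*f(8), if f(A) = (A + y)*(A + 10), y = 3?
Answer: -396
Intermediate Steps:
f(A) = (3 + A)*(10 + A) (f(A) = (A + 3)*(A + 10) = (3 + A)*(10 + A))
x(26, -2)*f(8) = -2*(30 + 8² + 13*8) = -2*(30 + 64 + 104) = -2*198 = -396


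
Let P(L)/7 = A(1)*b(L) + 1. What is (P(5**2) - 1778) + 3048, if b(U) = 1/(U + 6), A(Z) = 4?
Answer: 39615/31 ≈ 1277.9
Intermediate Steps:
b(U) = 1/(6 + U)
P(L) = 7 + 28/(6 + L) (P(L) = 7*(4/(6 + L) + 1) = 7*(1 + 4/(6 + L)) = 7 + 28/(6 + L))
(P(5**2) - 1778) + 3048 = (7*(10 + 5**2)/(6 + 5**2) - 1778) + 3048 = (7*(10 + 25)/(6 + 25) - 1778) + 3048 = (7*35/31 - 1778) + 3048 = (7*(1/31)*35 - 1778) + 3048 = (245/31 - 1778) + 3048 = -54873/31 + 3048 = 39615/31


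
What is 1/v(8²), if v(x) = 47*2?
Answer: 1/94 ≈ 0.010638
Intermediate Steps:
v(x) = 94
1/v(8²) = 1/94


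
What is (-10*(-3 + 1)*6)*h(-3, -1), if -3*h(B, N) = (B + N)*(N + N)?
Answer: -320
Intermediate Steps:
h(B, N) = -2*N*(B + N)/3 (h(B, N) = -(B + N)*(N + N)/3 = -(B + N)*2*N/3 = -2*N*(B + N)/3)
(-10*(-3 + 1)*6)*h(-3, -1) = (-10*(-3 + 1)*6)*(-⅔*(-1)*(-3 - 1)) = (-(-20)*6)*(-⅔*(-1)*(-4)) = -10*(-12)*(-8/3) = 120*(-8/3) = -320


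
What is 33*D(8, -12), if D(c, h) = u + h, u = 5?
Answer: -231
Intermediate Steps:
D(c, h) = 5 + h
33*D(8, -12) = 33*(5 - 12) = 33*(-7) = -231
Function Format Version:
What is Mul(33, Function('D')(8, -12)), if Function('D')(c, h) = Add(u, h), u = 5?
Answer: -231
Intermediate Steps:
Function('D')(c, h) = Add(5, h)
Mul(33, Function('D')(8, -12)) = Mul(33, Add(5, -12)) = Mul(33, -7) = -231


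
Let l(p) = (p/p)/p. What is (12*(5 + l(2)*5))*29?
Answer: 2610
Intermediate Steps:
l(p) = 1/p
(12*(5 + l(2)*5))*29 = (12*(5 + 5/2))*29 = (12*(15/2))*29 = 90*29 = 2610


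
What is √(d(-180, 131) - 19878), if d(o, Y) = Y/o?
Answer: I*√17890855/30 ≈ 140.99*I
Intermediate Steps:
√(d(-180, 131) - 19878) = √(131/(-180) - 19878) = √(131*(-1/180) - 19878) = √(-131/180 - 19878) = √(-3578171/180) = I*√17890855/30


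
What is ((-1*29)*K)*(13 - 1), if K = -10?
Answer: 3480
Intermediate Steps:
((-1*29)*K)*(13 - 1) = (-1*29*(-10))*(13 - 1) = -29*(-10)*12 = 290*12 = 3480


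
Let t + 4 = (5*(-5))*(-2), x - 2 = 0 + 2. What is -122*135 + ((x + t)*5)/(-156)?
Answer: -1284785/78 ≈ -16472.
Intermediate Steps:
x = 4 (x = 2 + (0 + 2) = 2 + 2 = 4)
t = 46 (t = -4 + (5*(-5))*(-2) = -4 - 25*(-2) = -4 + 50 = 46)
-122*135 + ((x + t)*5)/(-156) = -122*135 + ((4 + 46)*5)/(-156) = -16470 + (50*5)*(-1/156) = -16470 + 250*(-1/156) = -16470 - 125/78 = -1284785/78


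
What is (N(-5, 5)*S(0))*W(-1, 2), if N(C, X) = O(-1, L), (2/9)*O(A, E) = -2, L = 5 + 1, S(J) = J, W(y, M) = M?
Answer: 0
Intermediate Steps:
L = 6
O(A, E) = -9 (O(A, E) = (9/2)*(-2) = -9)
N(C, X) = -9
(N(-5, 5)*S(0))*W(-1, 2) = -9*0*2 = 0*2 = 0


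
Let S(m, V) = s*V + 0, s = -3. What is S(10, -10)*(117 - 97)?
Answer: 600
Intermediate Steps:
S(m, V) = -3*V (S(m, V) = -3*V + 0 = -3*V)
S(10, -10)*(117 - 97) = (-3*(-10))*(117 - 97) = 30*20 = 600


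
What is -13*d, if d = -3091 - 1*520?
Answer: 46943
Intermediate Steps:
d = -3611 (d = -3091 - 520 = -3611)
-13*d = -13*(-3611) = 46943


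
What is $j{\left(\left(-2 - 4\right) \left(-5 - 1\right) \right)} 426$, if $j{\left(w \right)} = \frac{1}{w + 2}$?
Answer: $\frac{213}{19} \approx 11.211$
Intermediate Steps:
$j{\left(w \right)} = \frac{1}{2 + w}$
$j{\left(\left(-2 - 4\right) \left(-5 - 1\right) \right)} 426 = \frac{1}{2 + \left(-2 - 4\right) \left(-5 - 1\right)} 426 = \frac{1}{2 - -36} \cdot 426 = \frac{1}{2 + 36} \cdot 426 = \frac{1}{38} \cdot 426 = \frac{213}{19}$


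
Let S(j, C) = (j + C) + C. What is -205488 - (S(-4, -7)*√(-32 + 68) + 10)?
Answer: -205390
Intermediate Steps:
S(j, C) = j + 2*C (S(j, C) = (C + j) + C = j + 2*C)
-205488 - (S(-4, -7)*√(-32 + 68) + 10) = -205488 - ((-4 + 2*(-7))*√(-32 + 68) + 10) = -205488 - ((-4 - 14)*√36 + 10) = -205488 - (-18*6 + 10) = -205488 - (-108 + 10) = -205488 - 1*(-98) = -205488 + 98 = -205390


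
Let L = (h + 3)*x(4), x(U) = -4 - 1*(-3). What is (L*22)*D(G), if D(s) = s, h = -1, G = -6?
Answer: 264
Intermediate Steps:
x(U) = -1 (x(U) = -4 + 3 = -1)
L = -2 (L = (-1 + 3)*(-1) = 2*(-1) = -2)
(L*22)*D(G) = -2*22*(-6) = -44*(-6) = 264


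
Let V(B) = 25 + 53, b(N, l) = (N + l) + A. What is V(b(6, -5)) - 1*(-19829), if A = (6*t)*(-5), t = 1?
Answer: 19907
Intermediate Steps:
A = -30 (A = (6*1)*(-5) = 6*(-5) = -30)
b(N, l) = -30 + N + l (b(N, l) = (N + l) - 30 = -30 + N + l)
V(B) = 78
V(b(6, -5)) - 1*(-19829) = 78 - 1*(-19829) = 78 + 19829 = 19907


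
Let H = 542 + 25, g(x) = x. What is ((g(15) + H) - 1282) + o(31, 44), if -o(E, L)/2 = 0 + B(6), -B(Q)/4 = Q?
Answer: -652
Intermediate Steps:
B(Q) = -4*Q
o(E, L) = 48 (o(E, L) = -2*(0 - 4*6) = -2*(0 - 24) = -2*(-24) = 48)
H = 567
((g(15) + H) - 1282) + o(31, 44) = ((15 + 567) - 1282) + 48 = (582 - 1282) + 48 = -700 + 48 = -652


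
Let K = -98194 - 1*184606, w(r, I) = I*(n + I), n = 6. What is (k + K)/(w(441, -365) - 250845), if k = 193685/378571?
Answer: 21411937023/9071318302 ≈ 2.3604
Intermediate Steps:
k = 193685/378571 (k = 193685*(1/378571) = 193685/378571 ≈ 0.51162)
w(r, I) = I*(6 + I)
K = -282800 (K = -98194 - 184606 = -282800)
(k + K)/(w(441, -365) - 250845) = (193685/378571 - 282800)/(-365*(6 - 365) - 250845) = -107059685115/(378571*(-365*(-359) - 250845)) = -107059685115/(378571*(131035 - 250845)) = -107059685115/378571/(-119810) = -107059685115/378571*(-1/119810) = 21411937023/9071318302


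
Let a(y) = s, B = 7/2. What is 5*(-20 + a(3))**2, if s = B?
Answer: 5445/4 ≈ 1361.3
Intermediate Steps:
B = 7/2 (B = 7*(1/2) = 7/2 ≈ 3.5000)
s = 7/2 ≈ 3.5000
a(y) = 7/2
5*(-20 + a(3))**2 = 5*(-20 + 7/2)**2 = 5*(-33/2)**2 = 5*(1089/4) = 5445/4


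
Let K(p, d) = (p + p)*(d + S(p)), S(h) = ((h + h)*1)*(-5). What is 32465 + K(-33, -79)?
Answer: 15899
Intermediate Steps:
S(h) = -10*h (S(h) = ((2*h)*1)*(-5) = (2*h)*(-5) = -10*h)
K(p, d) = 2*p*(d - 10*p) (K(p, d) = (p + p)*(d - 10*p) = (2*p)*(d - 10*p) = 2*p*(d - 10*p))
32465 + K(-33, -79) = 32465 + 2*(-33)*(-79 - 10*(-33)) = 32465 + 2*(-33)*(-79 + 330) = 32465 + 2*(-33)*251 = 32465 - 16566 = 15899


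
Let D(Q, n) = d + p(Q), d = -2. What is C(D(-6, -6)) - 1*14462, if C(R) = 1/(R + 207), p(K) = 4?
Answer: -3022557/209 ≈ -14462.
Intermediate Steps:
D(Q, n) = 2 (D(Q, n) = -2 + 4 = 2)
C(R) = 1/(207 + R)
C(D(-6, -6)) - 1*14462 = 1/(207 + 2) - 1*14462 = 1/209 - 14462 = -3022557/209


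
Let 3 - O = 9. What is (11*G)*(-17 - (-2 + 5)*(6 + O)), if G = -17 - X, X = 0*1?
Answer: 3179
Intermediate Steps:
O = -6 (O = 3 - 1*9 = 3 - 9 = -6)
X = 0
G = -17 (G = -17 - 1*0 = -17 + 0 = -17)
(11*G)*(-17 - (-2 + 5)*(6 + O)) = (11*(-17))*(-17 - (-2 + 5)*(6 - 6)) = -187*(-17 - 3*0) = -187*(-17 - 1*0) = -187*(-17 + 0) = -187*(-17) = 3179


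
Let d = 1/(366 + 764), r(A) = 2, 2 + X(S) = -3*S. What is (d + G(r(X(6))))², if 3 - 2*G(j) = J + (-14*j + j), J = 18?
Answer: 9659664/319225 ≈ 30.260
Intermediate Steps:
X(S) = -2 - 3*S
G(j) = -15/2 + 13*j/2 (G(j) = 3/2 - (18 + (-14*j + j))/2 = 3/2 - (18 - 13*j)/2 = 3/2 + (-9 + 13*j/2) = -15/2 + 13*j/2)
d = 1/1130 ≈ 0.00088496
(d + G(r(X(6))))² = (1/1130 + (-15/2 + (13/2)*2))² = (1/1130 + (-15/2 + 13))² = (1/1130 + 11/2)² = (3108/565)² = 9659664/319225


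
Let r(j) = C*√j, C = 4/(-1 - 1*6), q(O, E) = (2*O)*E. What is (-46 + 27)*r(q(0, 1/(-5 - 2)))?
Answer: 0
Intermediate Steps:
q(O, E) = 2*E*O
C = -4/7 (C = 4/(-1 - 6) = 4/(-7) = 4*(-⅐) = -4/7 ≈ -0.57143)
r(j) = -4*√j/7
(-46 + 27)*r(q(0, 1/(-5 - 2))) = (-46 + 27)*(-4*√(2*0/(-5 - 2))/7) = -(-76)*√(2*0/(-7))/7 = -(-76)*√(2*(-⅐)*0)/7 = -(-76)*√0/7 = -(-76)*0/7 = -19*0 = 0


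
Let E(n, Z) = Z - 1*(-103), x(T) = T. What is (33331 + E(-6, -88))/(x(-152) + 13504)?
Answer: 16673/6676 ≈ 2.4975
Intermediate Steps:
E(n, Z) = 103 + Z (E(n, Z) = Z + 103 = 103 + Z)
(33331 + E(-6, -88))/(x(-152) + 13504) = (33331 + (103 - 88))/(-152 + 13504) = (33331 + 15)/13352 = 33346*(1/13352) = 16673/6676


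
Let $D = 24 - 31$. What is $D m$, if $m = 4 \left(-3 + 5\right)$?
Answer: $-56$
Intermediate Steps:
$D = -7$ ($D = 24 - 31 = -7$)
$m = 8$ ($m = 4 \cdot 2 = 8$)
$D m = \left(-7\right) 8 = -56$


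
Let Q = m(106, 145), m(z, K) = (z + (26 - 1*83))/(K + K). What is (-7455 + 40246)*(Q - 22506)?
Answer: -214016724581/290 ≈ -7.3799e+8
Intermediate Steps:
m(z, K) = (-57 + z)/(2*K) (m(z, K) = (z + (26 - 83))/((2*K)) = (z - 57)*(1/(2*K)) = (-57 + z)*(1/(2*K)) = (-57 + z)/(2*K))
Q = 49/290 (Q = (1/2)*(-57 + 106)/145 = (1/2)*(1/145)*49 = 49/290 ≈ 0.16897)
(-7455 + 40246)*(Q - 22506) = (-7455 + 40246)*(49/290 - 22506) = 32791*(-6526691/290) = -214016724581/290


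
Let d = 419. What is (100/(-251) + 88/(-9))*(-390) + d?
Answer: 3303947/753 ≈ 4387.7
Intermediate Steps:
(100/(-251) + 88/(-9))*(-390) + d = (100/(-251) + 88/(-9))*(-390) + 419 = (100*(-1/251) + 88*(-⅑))*(-390) + 419 = (-100/251 - 88/9)*(-390) + 419 = -22988/2259*(-390) + 419 = 2988440/753 + 419 = 3303947/753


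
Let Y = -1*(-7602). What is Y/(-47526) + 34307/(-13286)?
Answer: -3171199/1156466 ≈ -2.7421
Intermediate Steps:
Y = 7602
Y/(-47526) + 34307/(-13286) = 7602/(-47526) + 34307/(-13286) = 7602*(-1/47526) + 34307*(-1/13286) = -1267/7921 - 377/146 = -3171199/1156466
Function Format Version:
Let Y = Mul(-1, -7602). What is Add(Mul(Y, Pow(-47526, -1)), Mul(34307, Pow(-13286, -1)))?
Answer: Rational(-3171199, 1156466) ≈ -2.7421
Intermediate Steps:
Y = 7602
Add(Mul(Y, Pow(-47526, -1)), Mul(34307, Pow(-13286, -1))) = Add(Mul(7602, Pow(-47526, -1)), Mul(34307, Pow(-13286, -1))) = Add(Mul(7602, Rational(-1, 47526)), Mul(34307, Rational(-1, 13286))) = Add(Rational(-1267, 7921), Rational(-377, 146)) = Rational(-3171199, 1156466)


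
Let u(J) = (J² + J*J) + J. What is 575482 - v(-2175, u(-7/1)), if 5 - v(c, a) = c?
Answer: 573302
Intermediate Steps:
u(J) = J + 2*J² (u(J) = (J² + J²) + J = 2*J² + J = J + 2*J²)
v(c, a) = 5 - c
575482 - v(-2175, u(-7/1)) = 575482 - (5 - 1*(-2175)) = 575482 - (5 + 2175) = 575482 - 1*2180 = 575482 - 2180 = 573302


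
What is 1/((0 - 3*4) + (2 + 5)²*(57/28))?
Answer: 4/351 ≈ 0.011396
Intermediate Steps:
1/((0 - 3*4) + (2 + 5)²*(57/28)) = 1/((0 - 12) + 7²*(57*(1/28))) = 1/(-12 + 49*(57/28)) = 1/(-12 + 399/4) = 1/(351/4) = 4/351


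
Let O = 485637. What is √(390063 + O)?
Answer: 30*√973 ≈ 935.79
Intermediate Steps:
√(390063 + O) = √(390063 + 485637) = √875700 = 30*√973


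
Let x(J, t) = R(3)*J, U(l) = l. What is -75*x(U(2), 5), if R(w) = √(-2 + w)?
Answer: -150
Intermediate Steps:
x(J, t) = J (x(J, t) = √(-2 + 3)*J = √1*J = 1*J = J)
-75*x(U(2), 5) = -75*2 = -150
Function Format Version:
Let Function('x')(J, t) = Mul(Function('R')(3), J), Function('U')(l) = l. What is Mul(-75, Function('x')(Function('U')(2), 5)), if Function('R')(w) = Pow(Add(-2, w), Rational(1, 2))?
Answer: -150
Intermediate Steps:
Function('x')(J, t) = J (Function('x')(J, t) = Mul(Pow(Add(-2, 3), Rational(1, 2)), J) = Mul(Pow(1, Rational(1, 2)), J) = Mul(1, J) = J)
Mul(-75, Function('x')(Function('U')(2), 5)) = Mul(-75, 2) = -150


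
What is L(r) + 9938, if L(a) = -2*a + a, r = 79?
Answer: 9859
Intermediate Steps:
L(a) = -a
L(r) + 9938 = -1*79 + 9938 = -79 + 9938 = 9859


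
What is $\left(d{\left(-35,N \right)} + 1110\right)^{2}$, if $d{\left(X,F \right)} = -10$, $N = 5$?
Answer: $1210000$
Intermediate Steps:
$\left(d{\left(-35,N \right)} + 1110\right)^{2} = \left(-10 + 1110\right)^{2} = 1100^{2} = 1210000$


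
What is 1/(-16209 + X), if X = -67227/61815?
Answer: -20605/334008854 ≈ -6.1690e-5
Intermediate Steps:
X = -22409/20605 (X = -67227*1/61815 = -22409/20605 ≈ -1.0876)
1/(-16209 + X) = 1/(-16209 - 22409/20605) = 1/(-334008854/20605) = -20605/334008854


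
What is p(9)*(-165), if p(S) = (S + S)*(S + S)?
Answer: -53460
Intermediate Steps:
p(S) = 4*S² (p(S) = (2*S)*(2*S) = 4*S²)
p(9)*(-165) = (4*9²)*(-165) = (4*81)*(-165) = 324*(-165) = -53460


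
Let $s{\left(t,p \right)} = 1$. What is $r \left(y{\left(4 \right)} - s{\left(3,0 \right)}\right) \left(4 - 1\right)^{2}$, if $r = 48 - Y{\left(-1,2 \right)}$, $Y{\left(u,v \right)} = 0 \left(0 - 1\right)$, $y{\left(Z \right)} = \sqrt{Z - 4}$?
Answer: $-432$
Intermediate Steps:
$y{\left(Z \right)} = \sqrt{-4 + Z}$
$Y{\left(u,v \right)} = 0$ ($Y{\left(u,v \right)} = 0 \left(-1\right) = 0$)
$r = 48$ ($r = 48 - 0 = 48 + 0 = 48$)
$r \left(y{\left(4 \right)} - s{\left(3,0 \right)}\right) \left(4 - 1\right)^{2} = 48 \left(\sqrt{-4 + 4} - 1\right) \left(4 - 1\right)^{2} = 48 \left(\sqrt{0} - 1\right) 3^{2} = 48 \left(0 - 1\right) 9 = 48 \left(-1\right) 9 = \left(-48\right) 9 = -432$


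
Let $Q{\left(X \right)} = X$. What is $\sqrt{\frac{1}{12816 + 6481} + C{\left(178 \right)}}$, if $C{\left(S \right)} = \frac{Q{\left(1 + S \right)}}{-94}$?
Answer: $\frac{i \sqrt{6265397932342}}{1813918} \approx 1.3799 i$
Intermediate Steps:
$C{\left(S \right)} = - \frac{1}{94} - \frac{S}{94}$ ($C{\left(S \right)} = \frac{1 + S}{-94} = \left(1 + S\right) \left(- \frac{1}{94}\right) = - \frac{1}{94} - \frac{S}{94}$)
$\sqrt{\frac{1}{12816 + 6481} + C{\left(178 \right)}} = \sqrt{\frac{1}{12816 + 6481} - \frac{179}{94}} = \sqrt{\frac{1}{19297} - \frac{179}{94}} = \sqrt{- \frac{3454069}{1813918}} = \frac{i \sqrt{6265397932342}}{1813918}$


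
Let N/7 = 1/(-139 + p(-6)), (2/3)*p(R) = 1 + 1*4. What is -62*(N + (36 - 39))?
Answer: 49786/263 ≈ 189.30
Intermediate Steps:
p(R) = 15/2 (p(R) = 3*(1 + 1*4)/2 = 3*(1 + 4)/2 = (3/2)*5 = 15/2)
N = -14/263 (N = 7/(-139 + 15/2) = 7/(-263/2) = 7*(-2/263) = -14/263 ≈ -0.053232)
-62*(N + (36 - 39)) = -62*(-14/263 + (36 - 39)) = -62*(-14/263 - 3) = -62*(-803/263) = 49786/263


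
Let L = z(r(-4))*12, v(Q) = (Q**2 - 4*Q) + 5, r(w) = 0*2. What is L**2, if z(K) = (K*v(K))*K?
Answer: 0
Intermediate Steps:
r(w) = 0
v(Q) = 5 + Q**2 - 4*Q
z(K) = K**2*(5 + K**2 - 4*K) (z(K) = (K*(5 + K**2 - 4*K))*K = K**2*(5 + K**2 - 4*K))
L = 0 (L = (0**2*(5 + 0**2 - 4*0))*12 = (0*(5 + 0 + 0))*12 = (0*5)*12 = 0*12 = 0)
L**2 = 0**2 = 0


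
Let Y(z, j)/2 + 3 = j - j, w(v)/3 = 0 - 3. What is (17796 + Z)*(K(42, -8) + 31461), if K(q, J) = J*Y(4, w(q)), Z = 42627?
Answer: 1903868307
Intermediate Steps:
w(v) = -9 (w(v) = 3*(0 - 3) = 3*(-3) = -9)
Y(z, j) = -6 (Y(z, j) = -6 + 2*(j - j) = -6 + 2*0 = -6 + 0 = -6)
K(q, J) = -6*J (K(q, J) = J*(-6) = -6*J)
(17796 + Z)*(K(42, -8) + 31461) = (17796 + 42627)*(-6*(-8) + 31461) = 60423*(48 + 31461) = 60423*31509 = 1903868307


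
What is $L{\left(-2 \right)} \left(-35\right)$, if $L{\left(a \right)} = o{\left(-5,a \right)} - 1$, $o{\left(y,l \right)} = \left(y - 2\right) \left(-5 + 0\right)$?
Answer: $-1190$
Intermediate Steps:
$o{\left(y,l \right)} = 10 - 5 y$ ($o{\left(y,l \right)} = \left(-2 + y\right) \left(-5\right) = 10 - 5 y$)
$L{\left(a \right)} = 34$ ($L{\left(a \right)} = \left(10 - -25\right) - 1 = \left(10 + 25\right) - 1 = 35 - 1 = 34$)
$L{\left(-2 \right)} \left(-35\right) = 34 \left(-35\right) = -1190$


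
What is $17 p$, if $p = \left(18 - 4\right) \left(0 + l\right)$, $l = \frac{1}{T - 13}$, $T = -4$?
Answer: $-14$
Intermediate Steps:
$l = - \frac{1}{17}$ ($l = \frac{1}{-4 - 13} = \frac{1}{-17} = - \frac{1}{17} \approx -0.058824$)
$p = - \frac{14}{17}$ ($p = \left(18 - 4\right) \left(0 - \frac{1}{17}\right) = 14 \left(- \frac{1}{17}\right) = - \frac{14}{17} \approx -0.82353$)
$17 p = 17 \left(- \frac{14}{17}\right) = -14$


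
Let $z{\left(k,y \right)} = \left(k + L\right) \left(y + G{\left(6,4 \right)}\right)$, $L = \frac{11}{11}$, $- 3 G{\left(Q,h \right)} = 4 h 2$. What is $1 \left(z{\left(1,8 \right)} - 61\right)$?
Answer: $- \frac{199}{3} \approx -66.333$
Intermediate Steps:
$G{\left(Q,h \right)} = - \frac{8 h}{3}$ ($G{\left(Q,h \right)} = - \frac{4 h 2}{3} = - \frac{8 h}{3}$)
$L = 1$ ($L = 11 \cdot \frac{1}{11} = 1$)
$z{\left(k,y \right)} = \left(1 + k\right) \left(- \frac{32}{3} + y\right)$ ($z{\left(k,y \right)} = \left(k + 1\right) \left(y - \frac{32}{3}\right) = \left(1 + k\right) \left(y - \frac{32}{3}\right) = \left(1 + k\right) \left(- \frac{32}{3} + y\right)$)
$1 \left(z{\left(1,8 \right)} - 61\right) = 1 \left(\left(- \frac{32}{3} + 8 - \frac{32}{3} + 1 \cdot 8\right) - 61\right) = 1 \left(\left(- \frac{32}{3} + 8 - \frac{32}{3} + 8\right) - 61\right) = 1 \left(- \frac{16}{3} - 61\right) = 1 \left(- \frac{199}{3}\right) = - \frac{199}{3}$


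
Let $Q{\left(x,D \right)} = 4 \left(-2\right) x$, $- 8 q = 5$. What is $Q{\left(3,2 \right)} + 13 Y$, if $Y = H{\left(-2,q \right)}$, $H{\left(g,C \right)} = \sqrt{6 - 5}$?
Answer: $-11$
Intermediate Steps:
$q = - \frac{5}{8}$ ($q = \left(- \frac{1}{8}\right) 5 = - \frac{5}{8} \approx -0.625$)
$H{\left(g,C \right)} = 1$ ($H{\left(g,C \right)} = \sqrt{1} = 1$)
$Q{\left(x,D \right)} = - 8 x$
$Y = 1$
$Q{\left(3,2 \right)} + 13 Y = \left(-8\right) 3 + 13 \cdot 1 = -24 + 13 = -11$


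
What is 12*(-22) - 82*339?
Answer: -28062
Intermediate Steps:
12*(-22) - 82*339 = -264 - 27798 = -28062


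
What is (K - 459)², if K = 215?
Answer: 59536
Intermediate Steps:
(K - 459)² = (215 - 459)² = (-244)² = 59536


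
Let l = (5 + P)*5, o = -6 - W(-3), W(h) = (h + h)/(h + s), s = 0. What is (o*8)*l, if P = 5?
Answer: -3200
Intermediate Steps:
W(h) = 2 (W(h) = (h + h)/(h + 0) = (2*h)/h = 2)
o = -8 (o = -6 - 1*2 = -6 - 2 = -8)
l = 50 (l = (5 + 5)*5 = 10*5 = 50)
(o*8)*l = -8*8*50 = -64*50 = -3200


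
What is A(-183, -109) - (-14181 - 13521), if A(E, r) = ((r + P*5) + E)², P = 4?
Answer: 101686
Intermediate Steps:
A(E, r) = (20 + E + r)² (A(E, r) = ((r + 4*5) + E)² = ((r + 20) + E)² = ((20 + r) + E)² = (20 + E + r)²)
A(-183, -109) - (-14181 - 13521) = (20 - 183 - 109)² - (-14181 - 13521) = (-272)² - 1*(-27702) = 73984 + 27702 = 101686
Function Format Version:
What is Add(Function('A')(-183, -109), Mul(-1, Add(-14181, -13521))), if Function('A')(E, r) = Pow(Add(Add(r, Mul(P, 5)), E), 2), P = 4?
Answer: 101686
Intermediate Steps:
Function('A')(E, r) = Pow(Add(20, E, r), 2) (Function('A')(E, r) = Pow(Add(Add(r, Mul(4, 5)), E), 2) = Pow(Add(Add(r, 20), E), 2) = Pow(Add(Add(20, r), E), 2) = Pow(Add(20, E, r), 2))
Add(Function('A')(-183, -109), Mul(-1, Add(-14181, -13521))) = Add(Pow(Add(20, -183, -109), 2), Mul(-1, Add(-14181, -13521))) = Add(Pow(-272, 2), Mul(-1, -27702)) = Add(73984, 27702) = 101686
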